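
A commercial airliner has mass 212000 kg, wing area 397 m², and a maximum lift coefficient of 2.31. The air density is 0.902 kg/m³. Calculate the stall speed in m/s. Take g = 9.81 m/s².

V_stall = 70.9 m/s

Stall occurs when L = W at CL,max. W = mg = 212000 × 9.81 = 2.08×10^6 N.
From L = ½ρV²S·CL,max = W: V_stall = √(2W/(ρSCL,max)) = √(2·2.08×10^6/(0.902·397·2.31))
V_stall = √5028 = 70.9 m/s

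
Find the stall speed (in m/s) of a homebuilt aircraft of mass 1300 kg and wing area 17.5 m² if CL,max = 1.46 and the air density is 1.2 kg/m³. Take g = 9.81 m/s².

V_stall = 28.8 m/s

Weight W = mg = 1300 × 9.81 = 12750 N.
From L = ½ρV²S·CL,max = W: V_stall = √(2W/(ρSCL,max)) = √(2·12750/(1.2·17.5·1.46))
V_stall = √831.9 = 28.8 m/s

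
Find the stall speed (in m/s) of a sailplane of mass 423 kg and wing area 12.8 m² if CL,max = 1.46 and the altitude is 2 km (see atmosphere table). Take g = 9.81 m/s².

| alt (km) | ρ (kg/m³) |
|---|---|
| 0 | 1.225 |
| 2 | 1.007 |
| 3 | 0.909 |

V_stall = 21 m/s

At 2 km, from the table: ρ = 1.007 kg/m³.
Stall occurs when L = W at CL,max. W = mg = 423 × 9.81 = 4150 N.
V_stall = √(2W/(ρ·S·CL,max)) = √(2 × 4150 / (1.007 × 12.8 × 1.46))
V_stall = √441 = 21 m/s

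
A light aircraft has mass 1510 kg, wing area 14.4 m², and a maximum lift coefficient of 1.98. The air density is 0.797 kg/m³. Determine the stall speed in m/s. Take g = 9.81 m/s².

V_stall = 36.1 m/s

Weight W = mg = 1510 × 9.81 = 14810 N.
V_stall = √(2W/(ρ·S·CL,max)) = √(2 × 14810 / (0.797 × 14.4 × 1.98))
V_stall = √1304 = 36.1 m/s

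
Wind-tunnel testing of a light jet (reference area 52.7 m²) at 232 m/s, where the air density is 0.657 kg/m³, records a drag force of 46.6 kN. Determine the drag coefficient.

CD = 0.05

From D = ½ρv²S·CD, rearranging gives CD = 2D/(ρv²S).
CD = 2 × 46600 / (0.657 × 232² × 52.7) = 0.05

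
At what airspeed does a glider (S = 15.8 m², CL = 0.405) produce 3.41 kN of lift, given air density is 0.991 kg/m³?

L = ½ρv²S·CL ⇒ v = √(2L/(ρ·S·CL))
v = √(2 × 3410 / (0.991 × 15.8 × 0.405)) = √1075 = 32.8 m/s

v = 32.8 m/s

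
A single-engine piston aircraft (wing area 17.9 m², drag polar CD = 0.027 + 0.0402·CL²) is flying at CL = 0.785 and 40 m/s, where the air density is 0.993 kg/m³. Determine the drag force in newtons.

CD = 0.027 + 0.0402 × 0.785² = 0.05177
D = ½ρv²S·CD = ½ × 0.993 × 40² × 17.9 × 0.05177 = 736 N

D = 736 N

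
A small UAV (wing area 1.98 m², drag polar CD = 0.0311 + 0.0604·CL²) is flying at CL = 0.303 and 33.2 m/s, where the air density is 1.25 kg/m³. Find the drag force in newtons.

D = 50 N

CD = 0.0311 + 0.0604 × 0.303² = 0.03665
D = ½ρv²S·CD = ½ × 1.25 × 33.2² × 1.98 × 0.03665 = 50 N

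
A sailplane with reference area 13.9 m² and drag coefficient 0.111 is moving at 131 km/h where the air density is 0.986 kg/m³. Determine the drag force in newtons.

Convert speed: v = 131 km/h ÷ 3.6 = 36.39 m/s.
Dynamic pressure q = ½ρv² = ½ × 0.986 × 36.39² = 652.8 Pa.
D = q·S·CD = 652.8 × 13.9 × 0.111 = 1010 N

D = 1010 N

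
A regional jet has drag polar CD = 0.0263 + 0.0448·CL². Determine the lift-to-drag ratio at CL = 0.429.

CD = 0.0263 + 0.0448 × 0.429² = 0.03455
L/D = CL/CD = 0.429 / 0.03455 = 12.4

L/D = 12.4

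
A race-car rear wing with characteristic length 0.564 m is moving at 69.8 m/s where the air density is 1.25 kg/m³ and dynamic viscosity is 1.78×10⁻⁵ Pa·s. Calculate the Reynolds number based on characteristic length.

Re = ρ·v·c/μ = 1.25 × 69.8 × 0.564 / (1.78×10⁻⁵) = 2.76×10^6

Re = 2.76×10^6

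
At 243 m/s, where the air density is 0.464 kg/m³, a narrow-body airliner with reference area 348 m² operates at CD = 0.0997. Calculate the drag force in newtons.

D = 4.75×10^5 N

D = ½ρv²S·CD = ½ × 0.464 × 243² × 348 × 0.0997 = 4.75×10^5 N ≈ 475 kN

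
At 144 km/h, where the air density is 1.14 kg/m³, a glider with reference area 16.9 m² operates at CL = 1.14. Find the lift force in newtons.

Convert speed: v = 144 km/h ÷ 3.6 = 40 m/s.
L = ½ρv²S·CL = ½ × 1.14 × 40² × 16.9 × 1.14 = 17600 N ≈ 17.6 kN

L = 17600 N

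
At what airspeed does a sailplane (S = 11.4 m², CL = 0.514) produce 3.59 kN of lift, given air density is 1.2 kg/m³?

L = ½ρv²S·CL ⇒ v = √(2L/(ρ·S·CL))
v = √(2 × 3590 / (1.2 × 11.4 × 0.514)) = √1021 = 32 m/s

v = 32 m/s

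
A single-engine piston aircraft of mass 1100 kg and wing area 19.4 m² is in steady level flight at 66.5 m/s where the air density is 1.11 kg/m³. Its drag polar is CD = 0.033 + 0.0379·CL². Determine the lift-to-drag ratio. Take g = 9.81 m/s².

Weight W = mg = 1100 × 9.81 = 10791 N; in level flight L = W.
q = ½ρv² = ½ × 1.11 × 66.5² = 2454 Pa.
CL = 2W/(ρv²S) = 2×10791/(1.11×66.5²×19.4) = 0.2266.
CD = 0.033 + 0.0379 × 0.2266² = 0.03495.
L/D = CL/CD = 0.2266 / 0.03495 = 6.49

L/D = 6.49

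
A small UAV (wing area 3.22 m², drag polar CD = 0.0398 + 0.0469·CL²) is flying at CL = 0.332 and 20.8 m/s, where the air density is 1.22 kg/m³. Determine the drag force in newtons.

CD = 0.0398 + 0.0469 × 0.332² = 0.04497
D = ½ρv²S·CD = ½ × 1.22 × 20.8² × 3.22 × 0.04497 = 38.2 N

D = 38.2 N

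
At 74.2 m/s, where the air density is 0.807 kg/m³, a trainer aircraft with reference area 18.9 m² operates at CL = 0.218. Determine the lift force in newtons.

L = 9150 N

L = ½ρv²S·CL = ½ × 0.807 × 74.2² × 18.9 × 0.218 = 9150 N ≈ 9.15 kN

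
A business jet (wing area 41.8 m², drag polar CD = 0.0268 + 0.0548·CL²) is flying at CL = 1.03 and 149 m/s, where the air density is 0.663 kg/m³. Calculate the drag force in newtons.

D = 26100 N

CD = 0.0268 + 0.0548 × 1.03² = 0.08494
D = ½ρv²S·CD = ½ × 0.663 × 149² × 41.8 × 0.08494 = 26100 N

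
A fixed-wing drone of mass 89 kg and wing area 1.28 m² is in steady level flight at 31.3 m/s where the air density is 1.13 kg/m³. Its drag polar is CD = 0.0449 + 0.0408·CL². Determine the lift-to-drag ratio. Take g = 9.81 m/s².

L/D = 11.5

Weight W = mg = 89 × 9.81 = 873.09 N; in level flight L = W.
q = ½ρv² = ½ × 1.13 × 31.3² = 553.5 Pa.
Required CL = L/(qS) = 873.09/(553.5·1.28) = 1.232.
CD = 0.0449 + 0.0408 × 1.232² = 0.1069.
L/D = CL/CD = 1.232 / 0.1069 = 11.5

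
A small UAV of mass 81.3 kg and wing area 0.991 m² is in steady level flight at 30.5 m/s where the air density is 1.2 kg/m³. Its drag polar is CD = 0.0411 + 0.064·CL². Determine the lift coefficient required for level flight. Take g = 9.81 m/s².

Level flight ⇒ L = W = m·g = 81.3 × 9.81 = 797.55 N.
q = ½ρv² = ½ × 1.2 × 30.5² = 558.1 Pa.
CL = 2W/(ρv²S) = 2×797.55/(1.2×30.5²×0.991) = 1.442.

CL = 1.44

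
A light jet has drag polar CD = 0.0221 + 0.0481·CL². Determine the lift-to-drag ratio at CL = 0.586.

CD = 0.0221 + 0.0481 × 0.586² = 0.03862
L/D = CL/CD = 0.586 / 0.03862 = 15.2

L/D = 15.2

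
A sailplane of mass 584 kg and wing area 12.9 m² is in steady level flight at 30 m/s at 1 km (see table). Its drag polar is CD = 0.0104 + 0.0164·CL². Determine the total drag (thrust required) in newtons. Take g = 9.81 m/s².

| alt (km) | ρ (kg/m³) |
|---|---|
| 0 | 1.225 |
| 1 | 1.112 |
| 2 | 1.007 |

D = 151 N

At 1 km, from the table: ρ = 1.112 kg/m³.
Level flight ⇒ L = W = m·g = 584 × 9.81 = 5729 N.
Dynamic pressure q = 0.5 × 1.112 × 30² = 500.4 Pa.
Required CL = L/(qS) = 5729/(500.4·12.9) = 0.8875.
CD = 0.0104 + 0.0164 × 0.8875² = 0.02332.
D = q·S·CD = 500.4 × 12.9 × 0.02332 = 150.5 N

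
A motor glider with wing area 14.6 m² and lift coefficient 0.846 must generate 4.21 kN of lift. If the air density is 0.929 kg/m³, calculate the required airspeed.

L = ½ρv²S·CL ⇒ v = √(2L/(ρ·S·CL))
v = √(2 × 4210 / (0.929 × 14.6 × 0.846)) = √733.8 = 27.1 m/s

v = 27.1 m/s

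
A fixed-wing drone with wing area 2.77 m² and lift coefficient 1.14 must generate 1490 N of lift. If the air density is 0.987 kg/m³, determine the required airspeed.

v = 30.9 m/s

L = ½ρv²S·CL ⇒ v = √(2L/(ρ·S·CL))
v = √(2 × 1490 / (0.987 × 2.77 × 1.14)) = √956.1 = 30.9 m/s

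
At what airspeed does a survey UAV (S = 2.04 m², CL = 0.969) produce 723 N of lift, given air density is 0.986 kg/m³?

L = ½ρv²S·CL ⇒ v = √(2L/(ρ·S·CL))
v = √(2 × 723 / (0.986 × 2.04 × 0.969)) = √741.9 = 27.2 m/s

v = 27.2 m/s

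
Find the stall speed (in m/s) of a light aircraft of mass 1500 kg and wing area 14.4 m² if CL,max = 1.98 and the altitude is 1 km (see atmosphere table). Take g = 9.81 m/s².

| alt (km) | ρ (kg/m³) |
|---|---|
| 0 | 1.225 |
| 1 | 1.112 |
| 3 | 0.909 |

At 1 km, from the table: ρ = 1.112 kg/m³.
At stall, lift equals weight: L = W = m·g = 1500 × 9.81 = 14720 N.
V_stall = √(2W/(ρ·S·CL,max)) = √(2 × 14720 / (1.112 × 14.4 × 1.98))
V_stall = √928.2 = 30.5 m/s

V_stall = 30.5 m/s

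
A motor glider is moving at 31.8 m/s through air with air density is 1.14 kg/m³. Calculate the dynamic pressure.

q = ½ρv² = ½ × 1.14 × 31.8² = 576 Pa

q = 576 Pa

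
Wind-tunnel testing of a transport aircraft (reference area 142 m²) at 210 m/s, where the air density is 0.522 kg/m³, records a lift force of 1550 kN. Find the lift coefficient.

From L = ½ρv²S·CL, rearranging gives CL = 2L/(ρv²S).
CL = 2 × 1.55×10^6 / (0.522 × 210² × 142) = 0.948

CL = 0.948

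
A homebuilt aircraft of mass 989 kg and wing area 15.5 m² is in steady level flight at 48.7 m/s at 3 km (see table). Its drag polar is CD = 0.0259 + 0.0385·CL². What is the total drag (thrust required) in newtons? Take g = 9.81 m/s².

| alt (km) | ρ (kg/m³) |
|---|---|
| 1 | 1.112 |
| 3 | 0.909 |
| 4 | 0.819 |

At 3 km, from the table: ρ = 0.909 kg/m³.
Weight W = mg = 989 × 9.81 = 9702.1 N; in level flight L = W.
q = ½ρv² = ½ × 0.909 × 48.7² = 1078 Pa.
CL = W/(q·S) = 9702.1 / (1078 × 15.5) = 0.5807.
CD = 0.0259 + 0.0385 × 0.5807² = 0.03888.
D = q·S·CD = 1078 × 15.5 × 0.03888 = 649.6 N

D = 650 N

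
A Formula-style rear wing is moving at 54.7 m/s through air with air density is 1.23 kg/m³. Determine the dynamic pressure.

q = 1840 Pa

q = ½ρv² = ½ × 1.23 × 54.7² = 1840 Pa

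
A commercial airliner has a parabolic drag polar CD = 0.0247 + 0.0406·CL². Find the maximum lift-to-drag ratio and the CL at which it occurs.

For CD = CD0 + K·CL², (L/D)max occurs at CL* = √(CD0/K) and equals 1/(2√(K·CD0)).
(L/D)max = 1/(2√(0.0406 × 0.0247)) = 1/(2 × 0.03167) = 15.8
CL* = √(0.0247/0.0406) = 0.78

(L/D)max = 15.8, at CL = 0.78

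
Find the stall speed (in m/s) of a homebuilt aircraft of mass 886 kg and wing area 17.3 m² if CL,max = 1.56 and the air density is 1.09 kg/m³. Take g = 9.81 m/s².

V_stall = 24.3 m/s

At stall, lift equals weight: L = W = m·g = 886 × 9.81 = 8692 N.
From L = ½ρV²S·CL,max = W: V_stall = √(2W/(ρSCL,max)) = √(2·8692/(1.09·17.3·1.56))
V_stall = √590.9 = 24.3 m/s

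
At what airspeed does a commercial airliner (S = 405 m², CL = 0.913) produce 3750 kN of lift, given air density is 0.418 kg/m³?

L = ½ρv²S·CL ⇒ v = √(2L/(ρ·S·CL))
v = √(2 × 3.75×10^6 / (0.418 × 405 × 0.913)) = √48520 = 220 m/s

v = 220 m/s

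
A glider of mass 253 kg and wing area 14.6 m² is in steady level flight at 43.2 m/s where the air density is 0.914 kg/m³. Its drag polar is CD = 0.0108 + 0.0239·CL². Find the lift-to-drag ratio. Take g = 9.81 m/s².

Weight W = mg = 253 × 9.81 = 2481.9 N; in level flight L = W.
Dynamic pressure q = 0.5 × 0.914 × 43.2² = 852.9 Pa.
Required CL = L/(qS) = 2481.9/(852.9·14.6) = 0.1993.
CD = 0.0108 + 0.0239 × 0.1993² = 0.01175.
L/D = CL/CD = 0.1993 / 0.01175 = 17

L/D = 17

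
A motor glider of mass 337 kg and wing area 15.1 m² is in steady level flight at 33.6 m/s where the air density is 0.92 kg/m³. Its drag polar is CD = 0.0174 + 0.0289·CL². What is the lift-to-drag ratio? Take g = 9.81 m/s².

L/D = 18.7

Level flight ⇒ L = W = m·g = 337 × 9.81 = 3306 N.
q = ½ρv² = ½ × 0.92 × 33.6² = 519.3 Pa.
CL = W/(q·S) = 3306 / (519.3 × 15.1) = 0.4216.
CD = 0.0174 + 0.0289 × 0.4216² = 0.02254.
L/D = CL/CD = 0.4216 / 0.02254 = 18.7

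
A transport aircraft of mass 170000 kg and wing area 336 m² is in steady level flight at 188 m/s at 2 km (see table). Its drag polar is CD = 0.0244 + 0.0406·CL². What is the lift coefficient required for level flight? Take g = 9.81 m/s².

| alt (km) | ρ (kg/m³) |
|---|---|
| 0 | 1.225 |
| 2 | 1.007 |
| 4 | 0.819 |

CL = 0.279

At 2 km, from the table: ρ = 1.007 kg/m³.
Level flight ⇒ L = W = m·g = 170000 × 9.81 = 1.6677×10^6 N.
q = ½ρv² = ½ × 1.007 × 188² = 17800 Pa.
CL = W/(q·S) = 1.6677×10^6 / (17800 × 336) = 0.2789.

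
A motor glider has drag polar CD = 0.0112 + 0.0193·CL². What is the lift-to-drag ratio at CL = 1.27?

CD = 0.0112 + 0.0193 × 1.27² = 0.04233
L/D = CL/CD = 1.27 / 0.04233 = 30

L/D = 30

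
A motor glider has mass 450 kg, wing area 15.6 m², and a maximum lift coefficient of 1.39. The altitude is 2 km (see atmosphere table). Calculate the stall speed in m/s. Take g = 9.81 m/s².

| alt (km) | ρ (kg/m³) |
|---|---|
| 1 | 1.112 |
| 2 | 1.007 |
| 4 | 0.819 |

At 2 km, from the table: ρ = 1.007 kg/m³.
Stall occurs when L = W at CL,max. W = mg = 450 × 9.81 = 4414 N.
From L = ½ρV²S·CL,max = W: V_stall = √(2W/(ρSCL,max)) = √(2·4414/(1.007·15.6·1.39))
V_stall = √404.3 = 20.1 m/s

V_stall = 20.1 m/s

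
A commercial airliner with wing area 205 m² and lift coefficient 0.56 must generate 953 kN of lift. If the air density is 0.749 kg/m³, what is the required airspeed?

L = ½ρv²S·CL ⇒ v = √(2L/(ρ·S·CL))
v = √(2 × 9.53×10^5 / (0.749 × 205 × 0.56)) = √22170 = 149 m/s

v = 149 m/s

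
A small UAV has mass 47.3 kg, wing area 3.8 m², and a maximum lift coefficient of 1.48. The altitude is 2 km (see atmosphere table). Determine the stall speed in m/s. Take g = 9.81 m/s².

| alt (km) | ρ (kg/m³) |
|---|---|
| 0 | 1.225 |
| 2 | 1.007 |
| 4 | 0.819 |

V_stall = 12.8 m/s

At 2 km, from the table: ρ = 1.007 kg/m³.
At stall, lift equals weight: L = W = m·g = 47.3 × 9.81 = 464 N.
V_stall = √(2W/(ρ·S·CL,max)) = √(2 × 464 / (1.007 × 3.8 × 1.48))
V_stall = √163.9 = 12.8 m/s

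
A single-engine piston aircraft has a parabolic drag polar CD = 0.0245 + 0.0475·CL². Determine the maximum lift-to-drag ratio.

For CD = CD0 + K·CL², (L/D)max occurs at CL* = √(CD0/K) and equals 1/(2√(K·CD0)).
(L/D)max = 1/(2√(0.0475 × 0.0245)) = 1/(2 × 0.03411) = 14.7

(L/D)max = 14.7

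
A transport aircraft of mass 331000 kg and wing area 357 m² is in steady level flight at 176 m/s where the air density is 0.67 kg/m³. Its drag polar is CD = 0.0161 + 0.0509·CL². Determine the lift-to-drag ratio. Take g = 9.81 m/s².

L/D = 15.9

Weight W = mg = 331000 × 9.81 = 3.2471×10^6 N; in level flight L = W.
Dynamic pressure q = 0.5 × 0.67 × 176² = 10380 Pa.
CL = 2W/(ρv²S) = 2×3.2471×10^6/(0.67×176²×357) = 0.8765.
CD = 0.0161 + 0.0509 × 0.8765² = 0.05521.
L/D = CL/CD = 0.8765 / 0.05521 = 15.9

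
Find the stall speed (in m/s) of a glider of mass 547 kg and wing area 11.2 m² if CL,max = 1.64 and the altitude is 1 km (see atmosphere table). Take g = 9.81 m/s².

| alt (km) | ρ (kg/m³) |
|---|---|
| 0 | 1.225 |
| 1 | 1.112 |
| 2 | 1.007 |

At 1 km, from the table: ρ = 1.112 kg/m³.
Stall occurs when L = W at CL,max. W = mg = 547 × 9.81 = 5366 N.
V_stall = √(2W/(ρ·S·CL,max)) = √(2 × 5366 / (1.112 × 11.2 × 1.64))
V_stall = √525.4 = 22.9 m/s

V_stall = 22.9 m/s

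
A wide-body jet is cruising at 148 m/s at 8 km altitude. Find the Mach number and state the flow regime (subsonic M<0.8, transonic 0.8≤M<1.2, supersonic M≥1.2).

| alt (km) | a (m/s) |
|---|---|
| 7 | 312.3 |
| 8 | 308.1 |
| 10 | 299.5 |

At 8 km, from the table: a = 308.1 m/s.
M = v/a = 148 / 308.1 = 0.48
M = 0.48 → subsonic.

M = 0.48 (subsonic)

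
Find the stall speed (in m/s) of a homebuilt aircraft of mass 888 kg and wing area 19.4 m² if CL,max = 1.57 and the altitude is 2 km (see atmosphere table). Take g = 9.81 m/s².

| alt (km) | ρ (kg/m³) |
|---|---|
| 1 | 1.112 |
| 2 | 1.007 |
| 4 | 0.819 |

V_stall = 23.8 m/s

At 2 km, from the table: ρ = 1.007 kg/m³.
At stall, lift equals weight: L = W = m·g = 888 × 9.81 = 8711 N.
From L = ½ρV²S·CL,max = W: V_stall = √(2W/(ρSCL,max)) = √(2·8711/(1.007·19.4·1.57))
V_stall = √568 = 23.8 m/s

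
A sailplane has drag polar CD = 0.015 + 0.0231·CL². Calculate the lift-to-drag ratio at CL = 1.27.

CD = 0.015 + 0.0231 × 1.27² = 0.05226
L/D = CL/CD = 1.27 / 0.05226 = 24.3

L/D = 24.3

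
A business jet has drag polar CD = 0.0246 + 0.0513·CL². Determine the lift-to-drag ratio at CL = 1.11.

L/D = 12.6

CD = 0.0246 + 0.0513 × 1.11² = 0.08781
L/D = CL/CD = 1.11 / 0.08781 = 12.6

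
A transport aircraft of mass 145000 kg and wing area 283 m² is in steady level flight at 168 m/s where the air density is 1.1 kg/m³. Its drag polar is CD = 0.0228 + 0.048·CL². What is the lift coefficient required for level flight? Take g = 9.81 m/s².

CL = 0.324

Level flight ⇒ L = W = m·g = 145000 × 9.81 = 1.4224×10^6 N.
q = ½ρv² = ½ × 1.1 × 168² = 15520 Pa.
Required CL = L/(qS) = 1.4224×10^6/(15520·283) = 0.3238.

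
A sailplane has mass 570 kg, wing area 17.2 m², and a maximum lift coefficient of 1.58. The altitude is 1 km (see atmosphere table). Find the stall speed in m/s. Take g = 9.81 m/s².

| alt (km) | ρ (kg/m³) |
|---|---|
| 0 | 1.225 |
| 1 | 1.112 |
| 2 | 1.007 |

V_stall = 19.2 m/s

At 1 km, from the table: ρ = 1.112 kg/m³.
At stall, lift equals weight: L = W = m·g = 570 × 9.81 = 5592 N.
V_stall = √(2W/(ρ·S·CL,max)) = √(2 × 5592 / (1.112 × 17.2 × 1.58))
V_stall = √370.1 = 19.2 m/s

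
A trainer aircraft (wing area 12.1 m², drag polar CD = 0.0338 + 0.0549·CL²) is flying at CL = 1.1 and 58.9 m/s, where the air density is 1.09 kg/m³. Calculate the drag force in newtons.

D = 2290 N

CD = 0.0338 + 0.0549 × 1.1² = 0.1002
D = ½ρv²S·CD = ½ × 1.09 × 58.9² × 12.1 × 0.1002 = 2290 N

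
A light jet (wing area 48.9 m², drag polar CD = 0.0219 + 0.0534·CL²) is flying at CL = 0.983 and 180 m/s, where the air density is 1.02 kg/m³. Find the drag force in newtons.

D = 59400 N

CD = 0.0219 + 0.0534 × 0.983² = 0.0735
D = ½ρv²S·CD = ½ × 1.02 × 180² × 48.9 × 0.0735 = 59400 N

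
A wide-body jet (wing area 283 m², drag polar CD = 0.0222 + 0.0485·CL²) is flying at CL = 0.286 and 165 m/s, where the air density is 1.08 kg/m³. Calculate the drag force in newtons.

CD = 0.0222 + 0.0485 × 0.286² = 0.02617
D = ½ρv²S·CD = ½ × 1.08 × 165² × 283 × 0.02617 = 1.09×10^5 N

D = 1.09×10^5 N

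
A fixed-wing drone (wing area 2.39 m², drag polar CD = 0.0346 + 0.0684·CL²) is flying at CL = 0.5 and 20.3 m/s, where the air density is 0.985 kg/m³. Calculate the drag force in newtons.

D = 25.1 N

CD = 0.0346 + 0.0684 × 0.5² = 0.0517
D = ½ρv²S·CD = ½ × 0.985 × 20.3² × 2.39 × 0.0517 = 25.1 N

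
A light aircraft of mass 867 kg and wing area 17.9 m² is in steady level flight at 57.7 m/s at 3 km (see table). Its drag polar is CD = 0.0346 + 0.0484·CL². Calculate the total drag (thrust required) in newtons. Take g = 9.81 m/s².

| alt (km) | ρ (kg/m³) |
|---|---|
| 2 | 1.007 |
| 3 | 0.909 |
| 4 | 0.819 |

At 3 km, from the table: ρ = 0.909 kg/m³.
Level flight ⇒ L = W = m·g = 867 × 9.81 = 8505.3 N.
Dynamic pressure q = 0.5 × 0.909 × 57.7² = 1513 Pa.
CL = W/(q·S) = 8505.3 / (1513 × 17.9) = 0.314.
CD = 0.0346 + 0.0484 × 0.314² = 0.03937.
D = q·S·CD = 1513 × 17.9 × 0.03937 = 1066 N

D = 1070 N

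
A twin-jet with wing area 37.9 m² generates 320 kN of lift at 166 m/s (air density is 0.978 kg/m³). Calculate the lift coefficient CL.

From L = ½ρv²S·CL, rearranging gives CL = 2L/(ρv²S).
CL = 2 × 3.2×10^5 / (0.978 × 166² × 37.9) = 0.627

CL = 0.627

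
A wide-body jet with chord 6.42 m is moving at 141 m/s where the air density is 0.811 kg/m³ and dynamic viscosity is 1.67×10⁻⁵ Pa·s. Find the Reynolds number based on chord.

Re = ρ·v·c/μ = 0.811 × 141 × 6.42 / (1.67×10⁻⁵) = 4.4×10^7

Re = 4.4×10^7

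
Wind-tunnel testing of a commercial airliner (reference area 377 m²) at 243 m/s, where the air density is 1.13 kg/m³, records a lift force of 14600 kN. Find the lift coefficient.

CL = 1.16

From L = ½ρv²S·CL, rearranging gives CL = 2L/(ρv²S).
CL = 2 × 1.46×10^7 / (1.13 × 243² × 377) = 1.16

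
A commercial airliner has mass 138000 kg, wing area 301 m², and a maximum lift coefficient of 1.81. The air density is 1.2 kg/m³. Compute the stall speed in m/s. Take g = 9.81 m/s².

At stall, lift equals weight: L = W = m·g = 138000 × 9.81 = 1.354×10^6 N.
V_stall = √(2W/(ρ·S·CL,max)) = √(2 × 1.354×10^6 / (1.2 × 301 × 1.81))
V_stall = √4141 = 64.4 m/s

V_stall = 64.4 m/s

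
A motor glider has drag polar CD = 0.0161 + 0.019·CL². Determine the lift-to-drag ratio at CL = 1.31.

L/D = 26.9

CD = 0.0161 + 0.019 × 1.31² = 0.04871
L/D = CL/CD = 1.31 / 0.04871 = 26.9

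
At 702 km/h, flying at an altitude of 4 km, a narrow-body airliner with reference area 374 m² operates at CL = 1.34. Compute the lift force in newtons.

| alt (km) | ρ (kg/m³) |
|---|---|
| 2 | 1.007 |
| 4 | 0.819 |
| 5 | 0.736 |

L = 7.8×10^6 N

At 4 km, from the table: ρ = 0.819 kg/m³.
Convert speed: v = 702 km/h ÷ 3.6 = 195 m/s.
Dynamic pressure q = ½ρv² = ½ × 0.819 × 195² = 15570 Pa.
L = q·S·CL = 15570 × 374 × 1.34 = 7.8×10^6 N ≈ 7800 kN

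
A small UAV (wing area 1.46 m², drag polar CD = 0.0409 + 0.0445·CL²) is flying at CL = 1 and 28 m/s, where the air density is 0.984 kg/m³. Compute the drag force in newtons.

D = 48.1 N

CD = 0.0409 + 0.0445 × 1² = 0.0854
D = ½ρv²S·CD = ½ × 0.984 × 28² × 1.46 × 0.0854 = 48.1 N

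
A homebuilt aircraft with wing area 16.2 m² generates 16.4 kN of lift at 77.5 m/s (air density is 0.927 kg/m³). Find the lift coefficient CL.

CL = 0.364

From L = ½ρv²S·CL, rearranging gives CL = 2L/(ρv²S).
CL = 2 × 16400 / (0.927 × 77.5² × 16.2) = 0.364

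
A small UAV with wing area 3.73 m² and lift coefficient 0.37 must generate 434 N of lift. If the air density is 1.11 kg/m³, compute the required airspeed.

L = ½ρv²S·CL ⇒ v = √(2L/(ρ·S·CL))
v = √(2 × 434 / (1.11 × 3.73 × 0.37)) = √566.6 = 23.8 m/s

v = 23.8 m/s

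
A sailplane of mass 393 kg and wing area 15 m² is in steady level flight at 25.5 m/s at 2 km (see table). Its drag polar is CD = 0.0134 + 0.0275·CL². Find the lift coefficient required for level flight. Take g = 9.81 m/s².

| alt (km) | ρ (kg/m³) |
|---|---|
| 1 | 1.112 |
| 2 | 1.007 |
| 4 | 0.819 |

At 2 km, from the table: ρ = 1.007 kg/m³.
Weight W = mg = 393 × 9.81 = 3855.3 N; in level flight L = W.
Dynamic pressure q = 0.5 × 1.007 × 25.5² = 327.4 Pa.
CL = W/(q·S) = 3855.3 / (327.4 × 15) = 0.785.

CL = 0.785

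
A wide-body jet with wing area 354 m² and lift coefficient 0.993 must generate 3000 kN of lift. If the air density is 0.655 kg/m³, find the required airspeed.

v = 161 m/s

L = ½ρv²S·CL ⇒ v = √(2L/(ρ·S·CL))
v = √(2 × 3×10^6 / (0.655 × 354 × 0.993)) = √26060 = 161 m/s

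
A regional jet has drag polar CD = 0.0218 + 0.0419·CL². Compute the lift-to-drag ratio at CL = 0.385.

L/D = 13.7

CD = 0.0218 + 0.0419 × 0.385² = 0.02801
L/D = CL/CD = 0.385 / 0.02801 = 13.7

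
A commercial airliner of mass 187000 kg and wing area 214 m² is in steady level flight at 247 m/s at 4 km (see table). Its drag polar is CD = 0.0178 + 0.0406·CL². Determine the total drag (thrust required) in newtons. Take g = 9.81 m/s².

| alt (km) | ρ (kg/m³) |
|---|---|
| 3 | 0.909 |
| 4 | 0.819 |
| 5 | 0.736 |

At 4 km, from the table: ρ = 0.819 kg/m³.
Level flight ⇒ L = W = m·g = 187000 × 9.81 = 1.8345×10^6 N.
q = ½ρv² = ½ × 0.819 × 247² = 24980 Pa.
CL = 2W/(ρv²S) = 2×1.8345×10^6/(0.819×247²×214) = 0.3431.
CD = 0.0178 + 0.0406 × 0.3431² = 0.02258.
D = q·S·CD = 24980 × 214 × 0.02258 = 1.207×10^5 N

D = 1.21×10^5 N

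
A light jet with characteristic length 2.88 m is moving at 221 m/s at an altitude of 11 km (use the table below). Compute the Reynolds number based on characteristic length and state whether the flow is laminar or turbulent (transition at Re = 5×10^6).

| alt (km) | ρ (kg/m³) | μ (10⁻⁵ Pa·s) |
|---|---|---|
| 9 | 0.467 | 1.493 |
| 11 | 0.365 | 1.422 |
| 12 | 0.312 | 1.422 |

At 11 km, from the table: ρ = 0.365 kg/m³, μ = 1.422×10⁻⁵ Pa·s.
Re = ρ·v·c/μ = 0.365 × 221 × 2.88 / (1.422×10⁻⁵) = 1.63×10^7
Since 1.63×10^7 > 5×10^6, the flow is turbulent.

Re = 1.63×10^7 (turbulent)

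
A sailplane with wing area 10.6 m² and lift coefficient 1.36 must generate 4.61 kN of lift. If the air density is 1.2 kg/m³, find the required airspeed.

L = ½ρv²S·CL ⇒ v = √(2L/(ρ·S·CL))
v = √(2 × 4610 / (1.2 × 10.6 × 1.36)) = √533 = 23.1 m/s

v = 23.1 m/s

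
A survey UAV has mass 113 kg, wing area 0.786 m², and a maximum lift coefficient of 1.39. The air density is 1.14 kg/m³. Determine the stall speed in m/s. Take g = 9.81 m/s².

Weight W = mg = 113 × 9.81 = 1109 N.
From L = ½ρV²S·CL,max = W: V_stall = √(2W/(ρSCL,max)) = √(2·1109/(1.14·0.786·1.39))
V_stall = √1780 = 42.2 m/s

V_stall = 42.2 m/s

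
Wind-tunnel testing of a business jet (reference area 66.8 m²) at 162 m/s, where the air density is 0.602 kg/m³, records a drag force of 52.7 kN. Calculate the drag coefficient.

CD = 0.0999

From D = ½ρv²S·CD, rearranging gives CD = 2D/(ρv²S).
CD = 2 × 52700 / (0.602 × 162² × 66.8) = 0.0999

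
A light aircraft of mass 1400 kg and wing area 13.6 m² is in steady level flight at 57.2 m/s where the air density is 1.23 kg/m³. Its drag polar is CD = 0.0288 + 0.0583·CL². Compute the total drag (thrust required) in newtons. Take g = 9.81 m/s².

D = 1190 N

In steady level flight, lift balances weight: W = mg = 1400 × 9.81 = 13734 N.
Dynamic pressure q = 0.5 × 1.23 × 57.2² = 2012 Pa.
CL = W/(q·S) = 13734 / (2012 × 13.6) = 0.5019.
CD = 0.0288 + 0.0583 × 0.5019² = 0.04348.
D = q·S·CD = 2012 × 13.6 × 0.04348 = 1190 N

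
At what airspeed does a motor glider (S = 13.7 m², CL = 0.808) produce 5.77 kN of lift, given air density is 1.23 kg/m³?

L = ½ρv²S·CL ⇒ v = √(2L/(ρ·S·CL))
v = √(2 × 5770 / (1.23 × 13.7 × 0.808)) = √847.6 = 29.1 m/s

v = 29.1 m/s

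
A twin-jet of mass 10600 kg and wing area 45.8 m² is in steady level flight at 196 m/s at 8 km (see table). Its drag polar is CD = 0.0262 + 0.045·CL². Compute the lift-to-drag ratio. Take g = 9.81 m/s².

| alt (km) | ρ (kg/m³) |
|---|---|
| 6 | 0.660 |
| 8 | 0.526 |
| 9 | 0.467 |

At 8 km, from the table: ρ = 0.526 kg/m³.
Weight W = mg = 10600 × 9.81 = 1.0399×10^5 N; in level flight L = W.
q = ½ρv² = ½ × 0.526 × 196² = 10100 Pa.
CL = 2W/(ρv²S) = 2×1.0399×10^5/(0.526×196²×45.8) = 0.2247.
CD = 0.0262 + 0.045 × 0.2247² = 0.02847.
L/D = CL/CD = 0.2247 / 0.02847 = 7.89

L/D = 7.89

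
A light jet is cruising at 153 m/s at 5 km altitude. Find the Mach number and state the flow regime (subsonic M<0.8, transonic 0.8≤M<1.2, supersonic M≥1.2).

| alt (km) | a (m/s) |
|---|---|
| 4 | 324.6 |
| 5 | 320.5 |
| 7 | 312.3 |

M = 0.477 (subsonic)

At 5 km, from the table: a = 320.5 m/s.
M = v/a = 153 / 320.5 = 0.477
M = 0.477 → subsonic.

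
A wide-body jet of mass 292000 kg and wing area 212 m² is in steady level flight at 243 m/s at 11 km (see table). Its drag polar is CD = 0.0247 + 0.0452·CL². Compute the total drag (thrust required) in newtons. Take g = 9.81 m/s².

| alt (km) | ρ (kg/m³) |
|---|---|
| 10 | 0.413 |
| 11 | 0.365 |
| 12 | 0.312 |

At 11 km, from the table: ρ = 0.365 kg/m³.
Weight W = mg = 292000 × 9.81 = 2.8645×10^6 N; in level flight L = W.
q = ½ρv² = ½ × 0.365 × 243² = 10780 Pa.
Required CL = L/(qS) = 2.8645×10^6/(10780·212) = 1.254.
CD = 0.0247 + 0.0452 × 1.254² = 0.09576.
D = q·S·CD = 10780 × 212 × 0.09576 = 2.188×10^5 N

D = 2.19×10^5 N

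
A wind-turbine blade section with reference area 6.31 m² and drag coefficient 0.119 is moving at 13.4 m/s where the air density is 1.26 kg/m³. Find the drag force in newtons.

D = 84.9 N

Dynamic pressure q = ½ρv² = ½ × 1.26 × 13.4² = 113.1 Pa.
D = q·S·CD = 113.1 × 6.31 × 0.119 = 84.9 N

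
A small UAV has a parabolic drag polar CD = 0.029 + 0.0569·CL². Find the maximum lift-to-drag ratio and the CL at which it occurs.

For CD = CD0 + K·CL², (L/D)max occurs at CL* = √(CD0/K) and equals 1/(2√(K·CD0)).
(L/D)max = 1/(2√(0.0569 × 0.029)) = 1/(2 × 0.04062) = 12.3
CL* = √(0.029/0.0569) = 0.714

(L/D)max = 12.3, at CL = 0.714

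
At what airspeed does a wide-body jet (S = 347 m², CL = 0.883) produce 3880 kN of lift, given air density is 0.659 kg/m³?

v = 196 m/s

L = ½ρv²S·CL ⇒ v = √(2L/(ρ·S·CL))
v = √(2 × 3.88×10^6 / (0.659 × 347 × 0.883)) = √38430 = 196 m/s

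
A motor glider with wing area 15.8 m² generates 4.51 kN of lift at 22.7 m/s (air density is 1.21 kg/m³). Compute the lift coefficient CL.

CL = 0.916

From L = ½ρv²S·CL, rearranging gives CL = 2L/(ρv²S).
CL = 2 × 4510 / (1.21 × 22.7² × 15.8) = 0.916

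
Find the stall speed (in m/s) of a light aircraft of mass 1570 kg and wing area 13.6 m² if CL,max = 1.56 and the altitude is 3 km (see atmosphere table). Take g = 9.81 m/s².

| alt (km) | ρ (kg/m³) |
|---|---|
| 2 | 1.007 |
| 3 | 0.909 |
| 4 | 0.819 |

At 3 km, from the table: ρ = 0.909 kg/m³.
At stall, lift equals weight: L = W = m·g = 1570 × 9.81 = 15400 N.
V_stall = √(2W/(ρ·S·CL,max)) = √(2 × 15400 / (0.909 × 13.6 × 1.56))
V_stall = √1597 = 40 m/s

V_stall = 40 m/s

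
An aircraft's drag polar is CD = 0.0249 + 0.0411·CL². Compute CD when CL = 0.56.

CD = 0.0378

CD = 0.0249 + 0.0411 × 0.56² = 0.0249 + 0.01289 = 0.0378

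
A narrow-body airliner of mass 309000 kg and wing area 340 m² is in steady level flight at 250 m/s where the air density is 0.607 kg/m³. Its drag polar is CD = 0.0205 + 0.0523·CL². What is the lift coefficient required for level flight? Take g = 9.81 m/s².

CL = 0.47

Level flight ⇒ L = W = m·g = 309000 × 9.81 = 3.0313×10^6 N.
Dynamic pressure q = 0.5 × 0.607 × 250² = 18970 Pa.
CL = 2W/(ρv²S) = 2×3.0313×10^6/(0.607×250²×340) = 0.47.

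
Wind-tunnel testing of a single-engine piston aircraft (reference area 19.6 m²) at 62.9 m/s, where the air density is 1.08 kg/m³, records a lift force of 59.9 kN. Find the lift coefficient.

From L = ½ρv²S·CL, rearranging gives CL = 2L/(ρv²S).
CL = 2 × 59900 / (1.08 × 62.9² × 19.6) = 1.43

CL = 1.43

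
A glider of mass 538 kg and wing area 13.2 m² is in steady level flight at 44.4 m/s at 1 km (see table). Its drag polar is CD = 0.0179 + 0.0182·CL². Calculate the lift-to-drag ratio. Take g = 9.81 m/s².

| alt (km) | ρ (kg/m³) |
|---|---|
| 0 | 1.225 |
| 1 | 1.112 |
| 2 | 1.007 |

At 1 km, from the table: ρ = 1.112 kg/m³.
In steady level flight, lift balances weight: W = mg = 538 × 9.81 = 5277.8 N.
Dynamic pressure q = 0.5 × 1.112 × 44.4² = 1096 Pa.
CL = 2W/(ρv²S) = 2×5277.8/(1.112×44.4²×13.2) = 0.3648.
CD = 0.0179 + 0.0182 × 0.3648² = 0.02032.
L/D = CL/CD = 0.3648 / 0.02032 = 18

L/D = 18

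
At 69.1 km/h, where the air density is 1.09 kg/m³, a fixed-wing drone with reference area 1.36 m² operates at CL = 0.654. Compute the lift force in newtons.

Convert speed: v = 69.1 km/h ÷ 3.6 = 19.19 m/s.
L = ½ρv²S·CL = ½ × 1.09 × 19.19² × 1.36 × 0.654 = 179 N

L = 179 N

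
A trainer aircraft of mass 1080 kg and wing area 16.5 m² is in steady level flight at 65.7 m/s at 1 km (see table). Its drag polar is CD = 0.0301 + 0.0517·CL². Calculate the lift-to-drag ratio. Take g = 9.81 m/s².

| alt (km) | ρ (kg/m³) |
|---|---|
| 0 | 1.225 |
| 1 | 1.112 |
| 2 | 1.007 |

At 1 km, from the table: ρ = 1.112 kg/m³.
Level flight ⇒ L = W = m·g = 1080 × 9.81 = 10595 N.
q = ½ρv² = ½ × 1.112 × 65.7² = 2400 Pa.
CL = W/(q·S) = 10595 / (2400 × 16.5) = 0.2675.
CD = 0.0301 + 0.0517 × 0.2675² = 0.0338.
L/D = CL/CD = 0.2675 / 0.0338 = 7.92

L/D = 7.92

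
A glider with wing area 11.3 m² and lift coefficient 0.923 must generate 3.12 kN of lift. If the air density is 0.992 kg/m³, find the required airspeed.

L = ½ρv²S·CL ⇒ v = √(2L/(ρ·S·CL))
v = √(2 × 3120 / (0.992 × 11.3 × 0.923)) = √603.1 = 24.6 m/s

v = 24.6 m/s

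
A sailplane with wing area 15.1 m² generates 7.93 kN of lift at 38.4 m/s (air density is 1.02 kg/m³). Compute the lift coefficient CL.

From L = ½ρv²S·CL, rearranging gives CL = 2L/(ρv²S).
CL = 2 × 7930 / (1.02 × 38.4² × 15.1) = 0.698

CL = 0.698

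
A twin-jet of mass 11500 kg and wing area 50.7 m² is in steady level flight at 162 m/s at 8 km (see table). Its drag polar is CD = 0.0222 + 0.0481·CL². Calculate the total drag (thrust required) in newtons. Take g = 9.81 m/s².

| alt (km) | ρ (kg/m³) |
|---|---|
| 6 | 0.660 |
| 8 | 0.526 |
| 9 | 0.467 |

D = 9520 N

At 8 km, from the table: ρ = 0.526 kg/m³.
Weight W = mg = 11500 × 9.81 = 1.1282×10^5 N; in level flight L = W.
q = ½ρv² = ½ × 0.526 × 162² = 6902 Pa.
CL = 2W/(ρv²S) = 2×1.1282×10^5/(0.526×162²×50.7) = 0.3224.
CD = 0.0222 + 0.0481 × 0.3224² = 0.0272.
D = q·S·CD = 6902 × 50.7 × 0.0272 = 9518 N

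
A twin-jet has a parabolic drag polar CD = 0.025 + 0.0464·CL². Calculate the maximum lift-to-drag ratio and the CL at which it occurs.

(L/D)max = 14.7, at CL = 0.734

For CD = CD0 + K·CL², (L/D)max occurs at CL* = √(CD0/K) and equals 1/(2√(K·CD0)).
(L/D)max = 1/(2√(0.0464 × 0.025)) = 1/(2 × 0.03406) = 14.7
CL* = √(0.025/0.0464) = 0.734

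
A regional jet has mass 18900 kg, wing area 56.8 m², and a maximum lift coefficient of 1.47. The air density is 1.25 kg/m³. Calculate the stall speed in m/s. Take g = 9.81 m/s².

V_stall = 59.6 m/s

Stall occurs when L = W at CL,max. W = mg = 18900 × 9.81 = 1.854×10^5 N.
V_stall = √(2W/(ρ·S·CL,max)) = √(2 × 1.854×10^5 / (1.25 × 56.8 × 1.47))
V_stall = √3553 = 59.6 m/s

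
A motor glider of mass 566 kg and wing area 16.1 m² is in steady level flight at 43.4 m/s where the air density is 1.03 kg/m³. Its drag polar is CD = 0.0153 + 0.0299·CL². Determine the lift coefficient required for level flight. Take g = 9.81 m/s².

Level flight ⇒ L = W = m·g = 566 × 9.81 = 5552.5 N.
Dynamic pressure q = 0.5 × 1.03 × 43.4² = 970 Pa.
CL = W/(q·S) = 5552.5 / (970 × 16.1) = 0.3555.

CL = 0.356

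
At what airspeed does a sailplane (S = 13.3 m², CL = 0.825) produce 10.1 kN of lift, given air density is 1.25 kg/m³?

v = 38.4 m/s

L = ½ρv²S·CL ⇒ v = √(2L/(ρ·S·CL))
v = √(2 × 10100 / (1.25 × 13.3 × 0.825)) = √1473 = 38.4 m/s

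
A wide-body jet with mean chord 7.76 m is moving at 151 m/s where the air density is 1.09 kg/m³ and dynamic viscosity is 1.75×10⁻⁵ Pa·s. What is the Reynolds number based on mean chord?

Re = ρ·v·c/μ = 1.09 × 151 × 7.76 / (1.75×10⁻⁵) = 7.3×10^7

Re = 7.3×10^7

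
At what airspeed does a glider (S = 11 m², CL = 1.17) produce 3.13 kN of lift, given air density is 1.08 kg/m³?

L = ½ρv²S·CL ⇒ v = √(2L/(ρ·S·CL))
v = √(2 × 3130 / (1.08 × 11 × 1.17)) = √450.4 = 21.2 m/s

v = 21.2 m/s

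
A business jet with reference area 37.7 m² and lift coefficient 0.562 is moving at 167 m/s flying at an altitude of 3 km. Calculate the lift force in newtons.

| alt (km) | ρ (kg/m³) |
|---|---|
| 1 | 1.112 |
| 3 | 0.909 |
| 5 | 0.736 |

L = 2.69×10^5 N

At 3 km, from the table: ρ = 0.909 kg/m³.
L = ½ρv²S·CL = ½ × 0.909 × 167² × 37.7 × 0.562 = 2.69×10^5 N ≈ 269 kN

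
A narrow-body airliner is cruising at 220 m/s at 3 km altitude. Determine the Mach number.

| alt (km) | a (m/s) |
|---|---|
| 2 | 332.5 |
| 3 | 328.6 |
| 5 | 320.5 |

M = 0.67

At 3 km, from the table: a = 328.6 m/s.
M = v/a = 220 / 328.6 = 0.67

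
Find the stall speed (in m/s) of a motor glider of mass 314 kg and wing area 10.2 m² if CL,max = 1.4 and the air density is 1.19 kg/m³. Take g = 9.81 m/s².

V_stall = 19 m/s

Weight W = mg = 314 × 9.81 = 3080 N.
From L = ½ρV²S·CL,max = W: V_stall = √(2W/(ρSCL,max)) = √(2·3080/(1.19·10.2·1.4))
V_stall = √362.5 = 19 m/s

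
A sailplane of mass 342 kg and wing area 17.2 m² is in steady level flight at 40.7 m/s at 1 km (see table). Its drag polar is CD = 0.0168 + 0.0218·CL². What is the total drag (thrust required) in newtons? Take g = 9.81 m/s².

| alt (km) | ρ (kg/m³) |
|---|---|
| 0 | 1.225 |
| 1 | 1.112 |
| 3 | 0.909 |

D = 282 N

At 1 km, from the table: ρ = 1.112 kg/m³.
Weight W = mg = 342 × 9.81 = 3355 N; in level flight L = W.
Dynamic pressure q = 0.5 × 1.112 × 40.7² = 921 Pa.
Required CL = L/(qS) = 3355/(921·17.2) = 0.2118.
CD = 0.0168 + 0.0218 × 0.2118² = 0.01778.
D = q·S·CD = 921 × 17.2 × 0.01778 = 281.6 N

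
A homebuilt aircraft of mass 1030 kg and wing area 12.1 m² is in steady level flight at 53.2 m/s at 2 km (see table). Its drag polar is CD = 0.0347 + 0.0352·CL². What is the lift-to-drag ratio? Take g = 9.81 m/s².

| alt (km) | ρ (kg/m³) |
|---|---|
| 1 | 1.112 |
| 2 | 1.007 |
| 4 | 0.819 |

L/D = 12.5

At 2 km, from the table: ρ = 1.007 kg/m³.
Weight W = mg = 1030 × 9.81 = 10104 N; in level flight L = W.
q = ½ρv² = ½ × 1.007 × 53.2² = 1425 Pa.
CL = W/(q·S) = 10104 / (1425 × 12.1) = 0.586.
CD = 0.0347 + 0.0352 × 0.586² = 0.04679.
L/D = CL/CD = 0.586 / 0.04679 = 12.5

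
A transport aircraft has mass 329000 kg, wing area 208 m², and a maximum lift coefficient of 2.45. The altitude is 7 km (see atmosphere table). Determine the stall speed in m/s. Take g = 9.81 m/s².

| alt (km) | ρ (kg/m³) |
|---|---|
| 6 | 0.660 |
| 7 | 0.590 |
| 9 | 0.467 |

V_stall = 147 m/s

At 7 km, from the table: ρ = 0.590 kg/m³.
At stall, lift equals weight: L = W = m·g = 329000 × 9.81 = 3.227×10^6 N.
V_stall = √(2W/(ρ·S·CL,max)) = √(2 × 3.227×10^6 / (0.59 × 208 × 2.45))
V_stall = √21470 = 147 m/s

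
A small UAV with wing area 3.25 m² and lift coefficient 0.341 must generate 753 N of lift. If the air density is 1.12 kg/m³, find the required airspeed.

v = 34.8 m/s

L = ½ρv²S·CL ⇒ v = √(2L/(ρ·S·CL))
v = √(2 × 753 / (1.12 × 3.25 × 0.341)) = √1213 = 34.8 m/s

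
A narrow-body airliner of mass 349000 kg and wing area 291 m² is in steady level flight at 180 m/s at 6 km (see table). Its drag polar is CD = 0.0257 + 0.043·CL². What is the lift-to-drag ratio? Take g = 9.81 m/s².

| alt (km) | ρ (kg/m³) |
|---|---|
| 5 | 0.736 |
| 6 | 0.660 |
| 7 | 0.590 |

At 6 km, from the table: ρ = 0.660 kg/m³.
Level flight ⇒ L = W = m·g = 349000 × 9.81 = 3.4237×10^6 N.
Dynamic pressure q = 0.5 × 0.66 × 180² = 10690 Pa.
Required CL = L/(qS) = 3.4237×10^6/(10690·291) = 1.1.
CD = 0.0257 + 0.043 × 1.1² = 0.07777.
L/D = CL/CD = 1.1 / 0.07777 = 14.1

L/D = 14.1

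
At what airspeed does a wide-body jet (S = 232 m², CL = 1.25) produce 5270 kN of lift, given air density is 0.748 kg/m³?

v = 220 m/s

L = ½ρv²S·CL ⇒ v = √(2L/(ρ·S·CL))
v = √(2 × 5.27×10^6 / (0.748 × 232 × 1.25)) = √48590 = 220 m/s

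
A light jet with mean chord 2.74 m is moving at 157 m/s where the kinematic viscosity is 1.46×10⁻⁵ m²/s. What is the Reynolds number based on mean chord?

Re = 2.95×10^7

Re = v·c/ν = 157 × 2.74 / (1.46×10⁻⁵) = 2.95×10^7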